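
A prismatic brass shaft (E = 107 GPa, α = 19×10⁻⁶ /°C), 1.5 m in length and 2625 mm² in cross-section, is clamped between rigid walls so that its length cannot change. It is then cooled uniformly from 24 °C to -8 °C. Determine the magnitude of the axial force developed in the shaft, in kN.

With zero net strain, σ = E·αΔT = 107 GPa × 19×10⁻⁶ × 32 = 65.06 MPa.
Then P = σA = 65.06 × 2625 mm² = 170.8 kN, tensile.

P ≈ 171 kN (tensile)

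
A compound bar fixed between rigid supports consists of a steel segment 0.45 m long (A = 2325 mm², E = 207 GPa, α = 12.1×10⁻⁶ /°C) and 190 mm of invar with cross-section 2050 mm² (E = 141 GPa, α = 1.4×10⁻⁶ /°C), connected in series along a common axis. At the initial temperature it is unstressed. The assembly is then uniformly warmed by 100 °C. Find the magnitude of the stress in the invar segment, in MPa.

Free thermal expansion of the whole bar: Σ αᵢΔT Lᵢ = 12.1×10⁻⁶×100×450 + 1.4×10⁻⁶×100×190 = 0.5711 mm.
Since the ends are fixed, an axial force P builds up, equal in every segment, with P · Σ Lᵢ/(AᵢEᵢ) = δ_free.
Σ Lᵢ/(AᵢEᵢ) = 450/(2325×207×10³) + 190/(2050×141×10³) = 1.592×10⁻⁶ mm/N.
P = 0.5711 / 1.592×10⁻⁶ = 358700 N = 358.7 kN, compressive.
σ_{invar} = P / A = 358700 / 2050 = 175 MPa.

σ ≈ 175 MPa (compressive)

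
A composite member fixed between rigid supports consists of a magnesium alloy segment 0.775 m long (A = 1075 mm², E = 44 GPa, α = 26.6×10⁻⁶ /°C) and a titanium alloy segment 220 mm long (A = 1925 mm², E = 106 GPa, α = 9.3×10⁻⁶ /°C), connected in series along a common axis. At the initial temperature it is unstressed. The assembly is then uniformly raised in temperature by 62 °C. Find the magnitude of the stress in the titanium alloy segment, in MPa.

σ ≈ 41.8 MPa (compressive)

Free thermal expansion of the whole bar: Σ αᵢΔT Lᵢ = 26.6×10⁻⁶×62×775 + 9.3×10⁻⁶×62×220 = 1.405 mm.
Since the ends are fixed, an axial force P builds up, equal in every segment, with P · Σ Lᵢ/(AᵢEᵢ) = δ_free.
The series flexibility is Σ Lᵢ/(AᵢEᵢ) = 775/(1075×44×10³) + 220/(1925×106×10³) = 1.746×10⁻⁵ mm/N.
So P = 1.405 / 1.746×10⁻⁵ = 80.46 kN, compressive.
σ_{titanium alloy} = P / A = 80460 / 1925 = 41.79 MPa.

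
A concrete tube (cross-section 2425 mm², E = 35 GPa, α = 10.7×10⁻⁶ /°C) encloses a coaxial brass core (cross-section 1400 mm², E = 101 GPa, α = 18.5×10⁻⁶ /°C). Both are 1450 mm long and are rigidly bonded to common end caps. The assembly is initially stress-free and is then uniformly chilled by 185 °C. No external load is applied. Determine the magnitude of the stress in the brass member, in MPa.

Equilibrium of a rigid end plate with no external load gives equal and opposite internal forces ±P in the two members. Since α_{brass} > α_{concrete}, cooling drives the brass into tension and the concrete into compression.
Compatibility of the two members (thermal + elastic change equal): (α₁ − α₂)ΔT = P·[1/(A₁E₁) + 1/(A₂E₂)].
|α₁ − α₂|·ΔT = 7.8×10⁻⁶ × 185 = 0.001443.
1/(A₁E₁) + 1/(A₂E₂) = 1/(2425×35×10³) + 1/(1400×101×10³) = 1.885×10⁻⁸ N⁻¹.
So P = 0.001443 / 1.885×10⁻⁸ = 76.53 kN.
σ_{brass} = P/A₂ = 76530/1400 = 54.67 MPa, tensile.

σ ≈ 54.7 MPa (tensile)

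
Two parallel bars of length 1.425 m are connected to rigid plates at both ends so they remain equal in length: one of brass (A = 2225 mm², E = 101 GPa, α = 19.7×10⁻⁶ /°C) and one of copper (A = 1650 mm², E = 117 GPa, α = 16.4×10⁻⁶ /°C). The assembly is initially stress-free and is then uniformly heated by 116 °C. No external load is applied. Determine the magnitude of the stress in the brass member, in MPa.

The brass has the larger α, so on heating it would change length more than the copper if both were free. The rigid plates force a common final length, so the brass is put into compression and the copper into tension, with equal and opposite forces P (no external load).
Compatibility of the two members (thermal + elastic change equal): (α₁ − α₂)ΔT = P·[1/(A₁E₁) + 1/(A₂E₂)].
|α₁ − α₂|·ΔT = 3.3×10⁻⁶ × 116 = 0.0003828.
1/(A₁E₁) + 1/(A₂E₂) = 1/(2225×101×10³) + 1/(1650×117×10³) = 9.63×10⁻⁹ N⁻¹.
P = 0.0003828 / 9.63×10⁻⁹ = 39750 N = 39.75 kN.
σ_{brass} = P/A₁ = 39750/2225 = 17.87 MPa, compressive.

σ ≈ 17.9 MPa (compressive)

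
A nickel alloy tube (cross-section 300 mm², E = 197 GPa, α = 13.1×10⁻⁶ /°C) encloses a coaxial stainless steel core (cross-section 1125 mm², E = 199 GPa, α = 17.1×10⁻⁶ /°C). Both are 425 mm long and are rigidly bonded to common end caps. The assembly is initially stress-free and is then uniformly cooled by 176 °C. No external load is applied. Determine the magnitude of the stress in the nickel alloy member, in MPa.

Both members must finish at the same length. With the larger α, the stainless steel tends to over-contract; the plates restrain it, putting the stainless steel in tension and the nickel alloy in compression. With no external load the two internal forces are equal and opposite, magnitude P.
Equating the net (thermal + elastic) strains gives |α₁ − α₂|·ΔT = P·[1/(A₁E₁) + 1/(A₂E₂)].
|α₁ − α₂|·ΔT = 4×10⁻⁶ × 176 = 0.000704.
1/(A₁E₁) + 1/(A₂E₂) = 1/(300×197×10³) + 1/(1125×199×10³) = 2.139×10⁻⁸ N⁻¹.
P = 0.000704 / 2.139×10⁻⁸ = 32920 N = 32.92 kN.
σ_{nickel alloy} = P/A₁ = 32920/300 = 109.7 MPa, compressive.

σ ≈ 110 MPa (compressive)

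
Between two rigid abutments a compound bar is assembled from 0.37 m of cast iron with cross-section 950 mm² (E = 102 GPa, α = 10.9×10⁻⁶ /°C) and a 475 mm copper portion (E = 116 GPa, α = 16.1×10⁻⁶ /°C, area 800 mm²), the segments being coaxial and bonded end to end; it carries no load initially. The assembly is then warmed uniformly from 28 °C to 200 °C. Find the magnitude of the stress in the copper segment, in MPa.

With the walls removed the bar would change length by δ_free = Σ αᵢΔT Lᵢ = 10.9×10⁻⁶×172×370 + 16.1×10⁻⁶×172×475 = 2.009 mm.
The rigid supports impose zero overall length change; the single axial force P common to all segments must satisfy P Σ Lᵢ/(AᵢEᵢ) = δ_free.
Σ Lᵢ/(AᵢEᵢ) = 370/(950×102×10³) + 475/(800×116×10³) = 8.937×10⁻⁶ mm/N.
P = 2.009 / 8.937×10⁻⁶ = 224800 N = 224.8 kN, compressive.
σ_{copper} = P / A = 224800 / 800 = 281 MPa.

σ ≈ 281 MPa (compressive)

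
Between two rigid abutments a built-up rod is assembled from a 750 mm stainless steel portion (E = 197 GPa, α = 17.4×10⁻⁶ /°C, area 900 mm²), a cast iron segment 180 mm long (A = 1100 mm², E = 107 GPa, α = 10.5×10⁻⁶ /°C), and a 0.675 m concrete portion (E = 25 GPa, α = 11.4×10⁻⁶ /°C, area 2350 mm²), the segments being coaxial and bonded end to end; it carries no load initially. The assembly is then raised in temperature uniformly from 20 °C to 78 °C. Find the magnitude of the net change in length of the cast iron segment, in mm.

|ΔL| ≈ 0.00678 mm

With the walls removed the bar would change length by δ_free = Σ αᵢΔT Lᵢ = 17.4×10⁻⁶×58×750 + 10.5×10⁻⁶×58×180 + 11.4×10⁻⁶×58×675 = 1.313 mm.
The rigid supports impose zero overall length change; the single axial force P common to all segments must satisfy P Σ Lᵢ/(AᵢEᵢ) = δ_free.
The series flexibility is Σ Lᵢ/(AᵢEᵢ) = 750/(900×197×10³) + 180/(1100×107×10³) + 675/(2350×25×10³) = 1.725×10⁻⁵ mm/N.
So P = 1.313 / 1.725×10⁻⁵ = 76.11 kN, compressive.
For the cast iron segment, free thermal change = 10.5×10⁻⁶×58×180 = 0.1096 mm and elastic change from P = 76110×180/(1100×107×10³) = 0.1164 mm; these oppose, so the net change is 0.00678 mm (segment shortens).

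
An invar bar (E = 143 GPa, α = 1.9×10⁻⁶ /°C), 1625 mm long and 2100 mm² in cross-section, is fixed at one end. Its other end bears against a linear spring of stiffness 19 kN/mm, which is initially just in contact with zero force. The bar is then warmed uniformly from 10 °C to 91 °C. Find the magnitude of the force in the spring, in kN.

P ≈ 4.31 kN

If the spring were absent the bar would lengthen by αΔT L = 1.9×10⁻⁶ × 81 × 1625 = 0.2501 mm.
Let P be the compressive force at the spring. The bar shortens elastically by PL/(AE) and the spring compresses by P/k; together these equal δ_free.
P [ L/(AE) + 1/k ] = δ_free → P [ 1625/(2100×143×10³) + 1/(19×10³) ] = 0.2501.
P = 0.2501 / 5.804×10⁻⁵ = 4309 N.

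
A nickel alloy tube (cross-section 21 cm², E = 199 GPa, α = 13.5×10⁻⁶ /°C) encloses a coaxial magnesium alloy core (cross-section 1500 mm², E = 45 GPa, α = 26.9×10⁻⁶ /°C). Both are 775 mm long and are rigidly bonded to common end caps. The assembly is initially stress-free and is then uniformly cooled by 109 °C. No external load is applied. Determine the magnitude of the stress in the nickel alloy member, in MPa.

The magnesium alloy has the larger α, so on cooling it would change length more than the nickel alloy if both were free. The rigid plates force a common final length, so the magnesium alloy is put into tension and the nickel alloy into compression, with equal and opposite forces P (no external load).
Compatibility of the two members (thermal + elastic change equal): (α₁ − α₂)ΔT = P·[1/(A₁E₁) + 1/(A₂E₂)].
|α₁ − α₂|·ΔT = 13.4×10⁻⁶ × 109 = 0.001461.
1/(A₁E₁) + 1/(A₂E₂) = 1/(2100×199×10³) + 1/(1500×45×10³) = 1.721×10⁻⁸ N⁻¹.
P = 0.001461 / 1.721×10⁻⁸ = 84880 N = 84.88 kN.
σ_{nickel alloy} = P/A₁ = 84880/2100 = 40.42 MPa, compressive.

σ ≈ 40.4 MPa (compressive)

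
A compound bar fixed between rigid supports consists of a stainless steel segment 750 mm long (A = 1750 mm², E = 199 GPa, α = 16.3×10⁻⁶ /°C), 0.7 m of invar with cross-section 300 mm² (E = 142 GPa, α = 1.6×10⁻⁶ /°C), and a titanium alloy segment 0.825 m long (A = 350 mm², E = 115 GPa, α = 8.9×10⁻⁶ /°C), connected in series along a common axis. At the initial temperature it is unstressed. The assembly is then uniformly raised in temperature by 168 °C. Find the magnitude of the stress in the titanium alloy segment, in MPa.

If the supports were absent, the total length change would be Σ αᵢΔT Lᵢ = 16.3×10⁻⁶×168×750 + 1.6×10⁻⁶×168×700 + 8.9×10⁻⁶×168×825 = 3.475 mm.
The walls prevent any net length change, so an axial force P (same in every segment) develops. Compatibility: P · Σ Lᵢ/(AᵢEᵢ) = δ_free.
The series flexibility is Σ Lᵢ/(AᵢEᵢ) = 750/(1750×199×10³) + 700/(300×142×10³) + 825/(350×115×10³) = 3.908×10⁻⁵ mm/N.
P = 3.475 / 3.908×10⁻⁵ = 88930 N = 88.93 kN, compressive.
σ_{titanium alloy} = P / A = 88930 / 350 = 254.1 MPa.

σ ≈ 254 MPa (compressive)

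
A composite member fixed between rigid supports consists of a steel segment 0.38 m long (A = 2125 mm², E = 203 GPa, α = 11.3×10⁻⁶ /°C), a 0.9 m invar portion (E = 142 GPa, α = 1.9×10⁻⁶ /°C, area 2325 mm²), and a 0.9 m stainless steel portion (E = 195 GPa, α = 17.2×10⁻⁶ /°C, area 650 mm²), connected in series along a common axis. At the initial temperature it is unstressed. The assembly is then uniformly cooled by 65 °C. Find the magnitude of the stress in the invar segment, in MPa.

If the supports were absent, the total length change would be Σ αᵢΔT Lᵢ = 11.3×10⁻⁶×65×380 + 1.9×10⁻⁶×65×900 + 17.2×10⁻⁶×65×900 = 1.396 mm.
The rigid supports impose zero overall length change; the single axial force P common to all segments must satisfy P Σ Lᵢ/(AᵢEᵢ) = δ_free.
Σ Lᵢ/(AᵢEᵢ) = 380/(2125×203×10³) + 900/(2325×142×10³) + 900/(650×195×10³) = 1.071×10⁻⁵ mm/N.
So P = 1.396 / 1.071×10⁻⁵ = 130.4 kN, tensile.
σ_{invar} = P / A = 130400 / 2325 = 56.09 MPa.

σ ≈ 56.1 MPa (tensile)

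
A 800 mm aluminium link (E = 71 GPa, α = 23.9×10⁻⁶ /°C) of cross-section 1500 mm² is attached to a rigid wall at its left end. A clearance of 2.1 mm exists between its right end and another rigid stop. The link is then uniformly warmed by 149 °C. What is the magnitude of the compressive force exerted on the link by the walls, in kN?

P ≈ 99.7 kN

If the wall were absent the link would grow by αΔT L = 23.9×10⁻⁶ × 149 × 800 = 2.849 mm.
The gap closes (δ_free > 2.1 mm) and the wall then resists a further 2.849 − 2.1 = 0.7489 mm of expansion.
That suppressed elongation corresponds to σ = E·Δ/L = 71×10³ × 0.7489/800 = 66.46 MPa.
Force on the wall = σA = 66.46 × 1500 mm² = 99.69 kN.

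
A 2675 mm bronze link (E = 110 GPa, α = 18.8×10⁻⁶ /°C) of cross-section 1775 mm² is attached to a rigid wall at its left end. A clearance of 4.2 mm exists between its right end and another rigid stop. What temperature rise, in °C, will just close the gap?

ΔT ≈ 83.5 °C

The gap closes when αΔT L = 4.2 mm, since the link is still unstressed at that instant.
ΔT = 4.2 / (18.8×10⁻⁶ × 2675) = 83.52 °C.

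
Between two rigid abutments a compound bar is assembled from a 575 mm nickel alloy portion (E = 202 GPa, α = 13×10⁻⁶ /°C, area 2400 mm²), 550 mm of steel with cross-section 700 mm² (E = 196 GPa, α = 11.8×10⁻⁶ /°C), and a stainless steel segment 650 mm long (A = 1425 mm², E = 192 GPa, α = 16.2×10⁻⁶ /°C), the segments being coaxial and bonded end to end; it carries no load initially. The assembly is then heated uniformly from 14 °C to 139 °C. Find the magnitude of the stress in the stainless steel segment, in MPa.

If the supports were absent, the total length change would be Σ αᵢΔT Lᵢ = 13×10⁻⁶×125×575 + 11.8×10⁻⁶×125×550 + 16.2×10⁻⁶×125×650 = 3.062 mm.
Since the ends are fixed, an axial force P builds up, equal in every segment, with P · Σ Lᵢ/(AᵢEᵢ) = δ_free.
The series flexibility is Σ Lᵢ/(AᵢEᵢ) = 575/(2400×202×10³) + 550/(700×196×10³) + 650/(1425×192×10³) = 7.571×10⁻⁶ mm/N.
So P = 3.062 / 7.571×10⁻⁶ = 404.4 kN, compressive.
σ_{stainless steel} = P / A = 404400 / 1425 = 283.8 MPa.

σ ≈ 284 MPa (compressive)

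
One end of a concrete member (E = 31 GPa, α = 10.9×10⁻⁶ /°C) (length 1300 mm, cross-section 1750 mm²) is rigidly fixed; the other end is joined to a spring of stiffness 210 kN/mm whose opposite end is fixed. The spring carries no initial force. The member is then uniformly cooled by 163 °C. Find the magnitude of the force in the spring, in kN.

The unrestrained thermal change is αΔT L = 10.9×10⁻⁶ × 163 × 1300 = 2.31 mm.
Let P be the tensile force in the spring. The member extends elastically by PL/(AE) and the spring stretches by P/k; together these equal δ_free.
So P = δ_free / [L/(AE) + 1/k] = 2.31 / [ 1300/(1750×31×10³) + 1/(210×10³) ].
P = 2.31 / 2.873×10⁻⁵ = 80410 N.

P ≈ 80.4 kN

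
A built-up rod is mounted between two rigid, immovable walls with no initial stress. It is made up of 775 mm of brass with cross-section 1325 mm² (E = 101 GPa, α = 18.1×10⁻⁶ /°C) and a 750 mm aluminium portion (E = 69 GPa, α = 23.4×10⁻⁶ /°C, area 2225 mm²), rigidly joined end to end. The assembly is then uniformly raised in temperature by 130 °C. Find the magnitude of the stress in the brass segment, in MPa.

With the walls removed the bar would change length by δ_free = Σ αᵢΔT Lᵢ = 18.1×10⁻⁶×130×775 + 23.4×10⁻⁶×130×750 = 4.105 mm.
Since the ends are fixed, an axial force P builds up, equal in every segment, with P · Σ Lᵢ/(AᵢEᵢ) = δ_free.
The series flexibility is Σ Lᵢ/(AᵢEᵢ) = 775/(1325×101×10³) + 750/(2225×69×10³) = 1.068×10⁻⁵ mm/N.
P = 4.105 / 1.068×10⁻⁵ = 384500 N = 384.5 kN, compressive.
σ_{brass} = P / A = 384500 / 1325 = 290.2 MPa.

σ ≈ 290 MPa (compressive)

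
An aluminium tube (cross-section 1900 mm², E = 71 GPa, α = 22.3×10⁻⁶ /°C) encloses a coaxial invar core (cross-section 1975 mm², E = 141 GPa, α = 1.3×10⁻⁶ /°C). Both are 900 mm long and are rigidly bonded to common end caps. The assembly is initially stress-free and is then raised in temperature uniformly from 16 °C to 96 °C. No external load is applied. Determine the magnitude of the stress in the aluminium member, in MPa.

σ ≈ 80.4 MPa (compressive)

Both members must finish at the same length. With the larger α, the aluminium tends to over-expand; the plates restrain it, putting the aluminium in compression and the invar in tension. With no external load the two internal forces are equal and opposite, magnitude P.
Compatibility of the two members (thermal + elastic change equal): (α₁ − α₂)ΔT = P·[1/(A₁E₁) + 1/(A₂E₂)].
|α₁ − α₂|·ΔT = 21×10⁻⁶ × 80 = 0.00168.
1/(A₁E₁) + 1/(A₂E₂) = 1/(1900×71×10³) + 1/(1975×141×10³) = 1.1×10⁻⁸ N⁻¹.
P = 0.00168 / 1.1×10⁻⁸ = 152700 N = 152.7 kN.
σ_{aluminium} = P/A₁ = 152700/1900 = 80.35 MPa, compressive.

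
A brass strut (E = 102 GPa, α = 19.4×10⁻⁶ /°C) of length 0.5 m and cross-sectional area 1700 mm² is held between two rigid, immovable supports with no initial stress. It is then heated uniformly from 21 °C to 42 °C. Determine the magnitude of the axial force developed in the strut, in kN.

P ≈ 70.6 kN (compressive)

Full restraint means ε = 0, so the stress is σ = EαΔT = 102×10³ × 19.4×10⁻⁶ × 21 = 41.55 MPa.
P = AEαΔT = 1700 × 102×10³ × 19.4×10⁻⁶ × 21 = 70.64 kN (compressive).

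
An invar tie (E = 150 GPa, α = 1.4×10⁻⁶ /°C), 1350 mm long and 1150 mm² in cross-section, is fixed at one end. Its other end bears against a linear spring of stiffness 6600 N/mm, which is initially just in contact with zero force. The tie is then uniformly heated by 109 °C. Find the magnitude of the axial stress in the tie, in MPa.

σ ≈ 1.12 MPa (compressive)

Free thermal expansion: δ_free = αΔT L = 1.4×10⁻⁶ × 109 × 1350 = 0.206 mm.
With a force P in the spring, the elastic change of the tie is PL/(AE) and that of the spring is P/k; compatibility requires their sum to equal δ_free.
P [ L/(AE) + 1/k ] = δ_free → P [ 1350/(1150×150×10³) + 1/(6600) ] = 0.206.
P = 0.206 / 0.0001593 = 1293 N.
σ = P/A = 1293/1150 = 1.124 MPa.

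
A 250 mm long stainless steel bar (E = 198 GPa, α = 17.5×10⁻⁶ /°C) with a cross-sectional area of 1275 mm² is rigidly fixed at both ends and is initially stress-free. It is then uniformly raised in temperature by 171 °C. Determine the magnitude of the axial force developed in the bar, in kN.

P ≈ 755 kN (compressive)

The ends cannot move, so σ = EαΔT = 198×10³ × 17.5×10⁻⁶ × 171 = 592.5 MPa.
Axial force P = σA = 592.5 × 1275 = 755500 N = 755.5 kN, compressive.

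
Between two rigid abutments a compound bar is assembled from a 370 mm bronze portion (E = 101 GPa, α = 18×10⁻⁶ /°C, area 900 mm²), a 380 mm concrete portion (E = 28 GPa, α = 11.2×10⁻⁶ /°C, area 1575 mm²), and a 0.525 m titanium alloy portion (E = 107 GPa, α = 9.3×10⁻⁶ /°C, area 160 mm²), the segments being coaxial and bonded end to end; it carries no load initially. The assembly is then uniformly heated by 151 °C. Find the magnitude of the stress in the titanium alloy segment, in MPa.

σ ≈ 344 MPa (compressive)

If the supports were absent, the total length change would be Σ αᵢΔT Lᵢ = 18×10⁻⁶×151×370 + 11.2×10⁻⁶×151×380 + 9.3×10⁻⁶×151×525 = 2.386 mm.
The rigid supports impose zero overall length change; the single axial force P common to all segments must satisfy P Σ Lᵢ/(AᵢEᵢ) = δ_free.
The series flexibility is Σ Lᵢ/(AᵢEᵢ) = 370/(900×101×10³) + 380/(1575×28×10³) + 525/(160×107×10³) = 4.335×10⁻⁵ mm/N.
So P = 2.386 / 4.335×10⁻⁵ = 55.03 kN, compressive.
σ_{titanium alloy} = P / A = 55030 / 160 = 343.9 MPa.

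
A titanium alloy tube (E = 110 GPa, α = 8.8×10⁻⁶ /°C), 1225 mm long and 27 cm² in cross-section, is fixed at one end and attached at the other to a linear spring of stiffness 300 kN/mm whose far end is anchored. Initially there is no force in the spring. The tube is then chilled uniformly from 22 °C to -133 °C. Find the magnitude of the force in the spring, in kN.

P ≈ 224 kN

If the spring were absent the tube would shorten by αΔT L = 8.8×10⁻⁶ × 155 × 1225 = 1.671 mm.
With a force P in the spring, the elastic change of the tube is PL/(AE) and that of the spring is P/k; compatibility requires their sum to equal δ_free.
P [ L/(AE) + 1/k ] = δ_free → P [ 1225/(2700×110×10³) + 1/(300×10³) ] = 1.671.
P = 1.671 / 7.458×10⁻⁶ = 224000 N.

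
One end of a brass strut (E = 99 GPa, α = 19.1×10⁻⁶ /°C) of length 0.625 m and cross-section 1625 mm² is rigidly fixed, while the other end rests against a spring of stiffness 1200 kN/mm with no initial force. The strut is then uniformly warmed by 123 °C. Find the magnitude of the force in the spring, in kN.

P ≈ 311 kN

If the spring were absent the strut would lengthen by αΔT L = 19.1×10⁻⁶ × 123 × 625 = 1.468 mm.
With a force P in the spring, the elastic change of the strut is PL/(AE) and that of the spring is P/k; compatibility requires their sum to equal δ_free.
P [ L/(AE) + 1/k ] = δ_free → P [ 625/(1625×99×10³) + 1/(1200×10³) ] = 1.468.
P = 1.468 / 4.718×10⁻⁶ = 311200 N.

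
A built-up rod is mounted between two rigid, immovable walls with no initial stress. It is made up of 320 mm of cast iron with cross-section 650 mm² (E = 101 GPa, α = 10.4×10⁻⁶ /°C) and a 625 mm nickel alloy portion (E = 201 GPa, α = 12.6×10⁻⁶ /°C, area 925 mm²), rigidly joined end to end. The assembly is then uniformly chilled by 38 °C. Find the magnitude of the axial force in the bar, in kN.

P ≈ 51.7 kN (tensile)

If the supports were absent, the total length change would be Σ αᵢΔT Lᵢ = 10.4×10⁻⁶×38×320 + 12.6×10⁻⁶×38×625 = 0.4257 mm.
The walls prevent any net length change, so an axial force P (same in every segment) develops. Compatibility: P · Σ Lᵢ/(AᵢEᵢ) = δ_free.
The series flexibility is Σ Lᵢ/(AᵢEᵢ) = 320/(650×101×10³) + 625/(925×201×10³) = 8.236×10⁻⁶ mm/N.
So P = 0.4257 / 8.236×10⁻⁶ = 51.69 kN, tensile.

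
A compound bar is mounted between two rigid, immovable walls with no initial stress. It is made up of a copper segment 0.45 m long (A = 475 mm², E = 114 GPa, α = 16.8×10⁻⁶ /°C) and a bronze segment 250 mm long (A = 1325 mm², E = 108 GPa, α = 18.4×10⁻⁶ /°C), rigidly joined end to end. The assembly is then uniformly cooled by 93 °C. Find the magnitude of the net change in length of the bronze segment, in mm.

With the walls removed the bar would change length by δ_free = Σ αᵢΔT Lᵢ = 16.8×10⁻⁶×93×450 + 18.4×10⁻⁶×93×250 = 1.131 mm.
The rigid supports impose zero overall length change; the single axial force P common to all segments must satisfy P Σ Lᵢ/(AᵢEᵢ) = δ_free.
Σ Lᵢ/(AᵢEᵢ) = 450/(475×114×10³) + 250/(1325×108×10³) = 1.006×10⁻⁵ mm/N.
Hence P = δ_free / Σ(L/AE) = 1.131/1.006×10⁻⁵ = 112.4 kN (tensile).
For the bronze segment, free thermal change = 18.4×10⁻⁶×93×250 = 0.4278 mm and elastic change from P = 112400×250/(1325×108×10³) = 0.1964 mm; these oppose, so the net change is 0.231 mm (segment shortens).

|ΔL| ≈ 0.231 mm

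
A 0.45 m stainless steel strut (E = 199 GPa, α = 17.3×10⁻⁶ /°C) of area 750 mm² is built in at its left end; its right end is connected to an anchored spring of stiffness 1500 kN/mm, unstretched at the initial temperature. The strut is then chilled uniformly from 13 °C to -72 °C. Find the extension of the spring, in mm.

If the spring were absent the strut would shorten by αΔT L = 17.3×10⁻⁶ × 85 × 450 = 0.6617 mm.
Let P be the tensile force in the spring. The strut extends elastically by PL/(AE) and the spring stretches by P/k; together these equal δ_free.
P [ L/(AE) + 1/k ] = δ_free → P [ 450/(750×199×10³) + 1/(1500×10³) ] = 0.6617.
P = 0.6617 / 3.682×10⁻⁶ = 179700 N.
Spring extension = P/k = 179700/(1500×10³) = 0.1198 mm.

δ ≈ 0.12 mm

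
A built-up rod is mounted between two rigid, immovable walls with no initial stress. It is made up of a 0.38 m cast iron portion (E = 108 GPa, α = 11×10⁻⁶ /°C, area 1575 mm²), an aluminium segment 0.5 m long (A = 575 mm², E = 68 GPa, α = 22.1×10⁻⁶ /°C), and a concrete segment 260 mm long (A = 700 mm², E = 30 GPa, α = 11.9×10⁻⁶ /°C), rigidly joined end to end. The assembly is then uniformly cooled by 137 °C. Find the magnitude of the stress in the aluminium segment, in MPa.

With the walls removed the bar would change length by δ_free = Σ αᵢΔT Lᵢ = 11×10⁻⁶×137×380 + 22.1×10⁻⁶×137×500 + 11.9×10⁻⁶×137×260 = 2.51 mm.
Since the ends are fixed, an axial force P builds up, equal in every segment, with P · Σ Lᵢ/(AᵢEᵢ) = δ_free.
The series flexibility is Σ Lᵢ/(AᵢEᵢ) = 380/(1575×108×10³) + 500/(575×68×10³) + 260/(700×30×10³) = 2.74×10⁻⁵ mm/N.
So P = 2.51 / 2.74×10⁻⁵ = 91.61 kN, tensile.
σ_{aluminium} = P / A = 91610 / 575 = 159.3 MPa.

σ ≈ 159 MPa (tensile)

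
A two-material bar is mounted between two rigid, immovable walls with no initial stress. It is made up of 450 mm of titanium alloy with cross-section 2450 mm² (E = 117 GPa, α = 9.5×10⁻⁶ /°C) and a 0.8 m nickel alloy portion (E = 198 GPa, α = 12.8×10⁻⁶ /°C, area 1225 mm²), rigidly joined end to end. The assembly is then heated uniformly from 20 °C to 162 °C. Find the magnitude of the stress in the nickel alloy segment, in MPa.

Free thermal expansion of the whole bar: Σ αᵢΔT Lᵢ = 9.5×10⁻⁶×142×450 + 12.8×10⁻⁶×142×800 = 2.061 mm.
Since the ends are fixed, an axial force P builds up, equal in every segment, with P · Σ Lᵢ/(AᵢEᵢ) = δ_free.
Σ Lᵢ/(AᵢEᵢ) = 450/(2450×117×10³) + 800/(1225×198×10³) = 4.868×10⁻⁶ mm/N.
P = 2.061 / 4.868×10⁻⁶ = 423400 N = 423.4 kN, compressive.
σ_{nickel alloy} = P / A = 423400 / 1225 = 345.6 MPa.

σ ≈ 346 MPa (compressive)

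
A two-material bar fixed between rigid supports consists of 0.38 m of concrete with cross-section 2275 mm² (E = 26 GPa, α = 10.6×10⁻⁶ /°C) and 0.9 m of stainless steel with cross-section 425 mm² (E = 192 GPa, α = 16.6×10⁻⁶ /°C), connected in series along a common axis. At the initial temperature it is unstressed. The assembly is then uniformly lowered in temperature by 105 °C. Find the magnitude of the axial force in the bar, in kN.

If the supports were absent, the total length change would be Σ αᵢΔT Lᵢ = 10.6×10⁻⁶×105×380 + 16.6×10⁻⁶×105×900 = 1.992 mm.
The rigid supports impose zero overall length change; the single axial force P common to all segments must satisfy P Σ Lᵢ/(AᵢEᵢ) = δ_free.
Σ Lᵢ/(AᵢEᵢ) = 380/(2275×26×10³) + 900/(425×192×10³) = 1.745×10⁻⁵ mm/N.
P = 1.992 / 1.745×10⁻⁵ = 114100 N = 114.1 kN, tensile.

P ≈ 114 kN (tensile)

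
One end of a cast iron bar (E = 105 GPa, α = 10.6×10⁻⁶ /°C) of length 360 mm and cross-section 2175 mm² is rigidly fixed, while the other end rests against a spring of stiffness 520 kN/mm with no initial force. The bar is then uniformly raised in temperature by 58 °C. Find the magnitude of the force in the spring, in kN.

The unrestrained thermal change is αΔT L = 10.6×10⁻⁶ × 58 × 360 = 0.2213 mm.
Let P be the compressive force at the spring. The bar shortens elastically by PL/(AE) and the spring compresses by P/k; together these equal δ_free.
So P = δ_free / [L/(AE) + 1/k] = 0.2213 / [ 360/(2175×105×10³) + 1/(520×10³) ].
P = 0.2213 / 3.499×10⁻⁶ = 63250 N.

P ≈ 63.2 kN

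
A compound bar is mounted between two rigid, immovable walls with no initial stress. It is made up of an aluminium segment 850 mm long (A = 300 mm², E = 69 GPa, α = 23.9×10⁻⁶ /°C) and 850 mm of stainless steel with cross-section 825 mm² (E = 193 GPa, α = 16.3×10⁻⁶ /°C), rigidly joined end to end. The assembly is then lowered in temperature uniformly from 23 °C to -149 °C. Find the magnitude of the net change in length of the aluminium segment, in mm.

If the supports were absent, the total length change would be Σ αᵢΔT Lᵢ = 23.9×10⁻⁶×172×850 + 16.3×10⁻⁶×172×850 = 5.877 mm.
Since the ends are fixed, an axial force P builds up, equal in every segment, with P · Σ Lᵢ/(AᵢEᵢ) = δ_free.
Σ Lᵢ/(AᵢEᵢ) = 850/(300×69×10³) + 850/(825×193×10³) = 4.64×10⁻⁵ mm/N.
So P = 5.877 / 4.64×10⁻⁵ = 126.7 kN, tensile.
For the aluminium segment, free thermal change = 23.9×10⁻⁶×172×850 = 3.494 mm and elastic change from P = 126700×850/(300×69×10³) = 5.201 mm; these oppose, so the net change is 1.71 mm (segment lengthens).

|ΔL| ≈ 1.71 mm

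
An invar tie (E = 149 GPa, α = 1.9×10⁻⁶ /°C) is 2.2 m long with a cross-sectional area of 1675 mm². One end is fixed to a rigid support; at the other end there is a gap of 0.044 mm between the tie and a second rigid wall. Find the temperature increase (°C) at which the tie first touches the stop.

The gap closes when αΔT L = 0.044 mm, since the tie is still unstressed at that instant.
ΔT = 0.044 / (1.9×10⁻⁶ × 2200) = 10.53 °C.

ΔT ≈ 10.5 °C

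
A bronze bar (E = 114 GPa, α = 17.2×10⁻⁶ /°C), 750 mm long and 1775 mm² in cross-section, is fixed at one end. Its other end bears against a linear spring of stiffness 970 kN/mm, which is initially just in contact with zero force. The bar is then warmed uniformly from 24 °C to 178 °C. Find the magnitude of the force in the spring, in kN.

If the spring were absent the bar would lengthen by αΔT L = 17.2×10⁻⁶ × 154 × 750 = 1.987 mm.
With a force P in the spring, the elastic change of the bar is PL/(AE) and that of the spring is P/k; compatibility requires their sum to equal δ_free.
P [ L/(AE) + 1/k ] = δ_free → P [ 750/(1775×114×10³) + 1/(970×10³) ] = 1.987.
P = 1.987 / 4.737×10⁻⁶ = 419300 N.

P ≈ 419 kN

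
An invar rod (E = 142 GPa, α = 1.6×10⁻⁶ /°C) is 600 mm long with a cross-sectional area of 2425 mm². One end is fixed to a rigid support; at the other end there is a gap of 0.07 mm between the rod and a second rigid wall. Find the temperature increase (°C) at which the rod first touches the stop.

ΔT ≈ 72.9 °C

The gap closes when αΔT L = 0.07 mm, since the rod is still unstressed at that instant.
So ΔT = g/(αL) = 0.07/(1.6×10⁻⁶ × 600) = 72.92 °C.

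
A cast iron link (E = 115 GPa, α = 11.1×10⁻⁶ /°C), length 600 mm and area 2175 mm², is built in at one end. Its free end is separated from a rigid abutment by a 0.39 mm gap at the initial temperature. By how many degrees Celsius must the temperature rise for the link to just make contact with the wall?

ΔT ≈ 58.6 °C

The gap closes when αΔT L = 0.39 mm, since the link is still unstressed at that instant.
So ΔT = g/(αL) = 0.39/(11.1×10⁻⁶ × 600) = 58.56 °C.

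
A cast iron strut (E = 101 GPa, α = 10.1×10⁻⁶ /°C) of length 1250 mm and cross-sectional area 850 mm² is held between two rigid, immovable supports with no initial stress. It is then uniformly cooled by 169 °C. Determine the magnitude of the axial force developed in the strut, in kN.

P ≈ 147 kN (tensile)

The ends cannot move, so σ = EαΔT = 101×10³ × 10.1×10⁻⁶ × 169 = 172.4 MPa.
Axial force P = σA = 172.4 × 850 = 146500 N = 146.5 kN, tensile.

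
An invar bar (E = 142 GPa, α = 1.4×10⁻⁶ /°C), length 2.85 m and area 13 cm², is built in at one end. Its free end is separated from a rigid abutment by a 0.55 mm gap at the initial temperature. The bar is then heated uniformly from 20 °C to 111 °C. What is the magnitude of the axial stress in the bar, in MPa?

σ ≈ 0 MPa

If the wall were absent the bar would grow by αΔT L = 1.4×10⁻⁶ × 91 × 2850 = 0.3631 mm.
Since δ_free = 0.363 mm is less than the 0.55 mm gap, the bar never touches the wall. No axial force develops.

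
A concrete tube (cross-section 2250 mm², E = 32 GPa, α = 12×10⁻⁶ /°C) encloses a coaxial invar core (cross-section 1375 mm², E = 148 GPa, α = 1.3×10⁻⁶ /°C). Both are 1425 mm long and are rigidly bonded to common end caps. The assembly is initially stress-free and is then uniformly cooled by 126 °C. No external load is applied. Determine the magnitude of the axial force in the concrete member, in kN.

P ≈ 71.7 kN (tensile in the concrete)

The concrete has the larger α, so on cooling it would change length more than the invar if both were free. The rigid plates force a common final length, so the concrete is put into tension and the invar into compression, with equal and opposite forces P (no external load).
Compatibility of the two members (thermal + elastic change equal): (α₁ − α₂)ΔT = P·[1/(A₁E₁) + 1/(A₂E₂)].
|α₁ − α₂|·ΔT = 10.7×10⁻⁶ × 126 = 0.001348.
1/(A₁E₁) + 1/(A₂E₂) = 1/(2250×32×10³) + 1/(1375×148×10³) = 1.88×10⁻⁸ N⁻¹.
So P = 0.001348 / 1.88×10⁻⁸ = 71.7 kN.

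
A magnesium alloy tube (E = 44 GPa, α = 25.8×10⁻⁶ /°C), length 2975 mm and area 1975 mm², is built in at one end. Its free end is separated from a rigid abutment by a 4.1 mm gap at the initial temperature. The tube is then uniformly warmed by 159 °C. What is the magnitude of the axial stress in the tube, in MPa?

σ ≈ 120 MPa (compressive)

Free thermal elongation = αΔT L = 25.8×10⁻⁶ × 159 × 2975 = 12.2 mm.
After closing the 4.1 mm clearance, 12.2 − 4.1 = 8.104 mm of expansion remains to be suppressed by the wall.
So σ = E(δ_free − g)/L = 44×10³ × 8.104/2975 = 119.9 MPa.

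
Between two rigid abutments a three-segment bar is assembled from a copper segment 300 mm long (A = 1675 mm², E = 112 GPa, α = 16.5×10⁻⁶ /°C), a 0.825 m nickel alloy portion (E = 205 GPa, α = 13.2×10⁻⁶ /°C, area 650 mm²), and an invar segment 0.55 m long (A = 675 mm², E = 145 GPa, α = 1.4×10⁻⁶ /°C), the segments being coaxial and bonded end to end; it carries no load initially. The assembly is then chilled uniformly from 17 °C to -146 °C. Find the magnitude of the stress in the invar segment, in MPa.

σ ≈ 299 MPa (tensile)

With the walls removed the bar would change length by δ_free = Σ αᵢΔT Lᵢ = 16.5×10⁻⁶×163×300 + 13.2×10⁻⁶×163×825 + 1.4×10⁻⁶×163×550 = 2.707 mm.
The walls prevent any net length change, so an axial force P (same in every segment) develops. Compatibility: P · Σ Lᵢ/(AᵢEᵢ) = δ_free.
Σ Lᵢ/(AᵢEᵢ) = 300/(1675×112×10³) + 825/(650×205×10³) + 550/(675×145×10³) = 1.341×10⁻⁵ mm/N.
P = 2.707 / 1.341×10⁻⁵ = 201900 N = 201.9 kN, tensile.
σ_{invar} = P / A = 201900 / 675 = 299.1 MPa.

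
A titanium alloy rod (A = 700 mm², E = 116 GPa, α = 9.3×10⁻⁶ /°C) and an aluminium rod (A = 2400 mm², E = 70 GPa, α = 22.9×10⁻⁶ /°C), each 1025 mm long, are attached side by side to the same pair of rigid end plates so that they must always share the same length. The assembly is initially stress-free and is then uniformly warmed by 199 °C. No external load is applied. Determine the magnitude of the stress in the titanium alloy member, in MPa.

Both members must finish at the same length. With the larger α, the aluminium tends to over-expand; the plates restrain it, putting the aluminium in compression and the titanium alloy in tension. With no external load the two internal forces are equal and opposite, magnitude P.
Setting the final lengths equal and cancelling L: (α₁ − α₂)ΔT = P/(A₁E₁) + P/(A₂E₂).
|α₁ − α₂|·ΔT = 13.6×10⁻⁶ × 199 = 0.002706.
1/(A₁E₁) + 1/(A₂E₂) = 1/(700×116×10³) + 1/(2400×70×10³) = 1.827×10⁻⁸ N⁻¹.
P = 0.002706 / 1.827×10⁻⁸ = 148200 N = 148.2 kN.
σ_{titanium alloy} = P/A₁ = 148200/700 = 211.6 MPa, tensile.

σ ≈ 212 MPa (tensile)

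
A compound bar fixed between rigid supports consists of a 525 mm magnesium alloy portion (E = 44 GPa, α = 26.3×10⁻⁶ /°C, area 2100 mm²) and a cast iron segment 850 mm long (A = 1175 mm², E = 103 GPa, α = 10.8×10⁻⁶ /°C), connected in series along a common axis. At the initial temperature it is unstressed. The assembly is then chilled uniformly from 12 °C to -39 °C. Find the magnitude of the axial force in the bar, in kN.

P ≈ 92.3 kN (tensile)

With the walls removed the bar would change length by δ_free = Σ αᵢΔT Lᵢ = 26.3×10⁻⁶×51×525 + 10.8×10⁻⁶×51×850 = 1.172 mm.
The walls prevent any net length change, so an axial force P (same in every segment) develops. Compatibility: P · Σ Lᵢ/(AᵢEᵢ) = δ_free.
The series flexibility is Σ Lᵢ/(AᵢEᵢ) = 525/(2100×44×10³) + 850/(1175×103×10³) = 1.271×10⁻⁵ mm/N.
So P = 1.172 / 1.271×10⁻⁵ = 92.27 kN, tensile.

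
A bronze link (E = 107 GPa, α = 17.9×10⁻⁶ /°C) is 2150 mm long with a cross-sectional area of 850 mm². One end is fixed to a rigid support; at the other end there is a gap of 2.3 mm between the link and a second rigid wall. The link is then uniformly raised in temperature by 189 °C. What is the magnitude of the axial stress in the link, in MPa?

If the wall were absent the link would grow by αΔT L = 17.9×10⁻⁶ × 189 × 2150 = 7.274 mm.
The gap closes (δ_free > 2.3 mm) and the wall then resists a further 7.274 − 2.3 = 4.974 mm of expansion.
That suppressed elongation corresponds to σ = E·Δ/L = 107×10³ × 4.974/2150 = 247.5 MPa.

σ ≈ 248 MPa (compressive)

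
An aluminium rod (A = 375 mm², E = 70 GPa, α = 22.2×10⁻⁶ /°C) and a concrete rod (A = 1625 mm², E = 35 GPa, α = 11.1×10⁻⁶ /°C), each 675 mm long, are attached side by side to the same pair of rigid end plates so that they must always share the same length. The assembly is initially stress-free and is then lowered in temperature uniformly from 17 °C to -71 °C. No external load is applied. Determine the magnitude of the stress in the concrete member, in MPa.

Both members must finish at the same length. With the larger α, the aluminium tends to over-contract; the plates restrain it, putting the aluminium in tension and the concrete in compression. With no external load the two internal forces are equal and opposite, magnitude P.
Compatibility of the two members (thermal + elastic change equal): (α₁ − α₂)ΔT = P·[1/(A₁E₁) + 1/(A₂E₂)].
|α₁ − α₂|·ΔT = 11.1×10⁻⁶ × 88 = 0.0009768.
1/(A₁E₁) + 1/(A₂E₂) = 1/(375×70×10³) + 1/(1625×35×10³) = 5.568×10⁻⁸ N⁻¹.
P = 0.0009768 / 5.568×10⁻⁸ = 17540 N = 17.54 kN.
σ_{concrete} = P/A₂ = 17540/1625 = 10.8 MPa, compressive.

σ ≈ 10.8 MPa (compressive)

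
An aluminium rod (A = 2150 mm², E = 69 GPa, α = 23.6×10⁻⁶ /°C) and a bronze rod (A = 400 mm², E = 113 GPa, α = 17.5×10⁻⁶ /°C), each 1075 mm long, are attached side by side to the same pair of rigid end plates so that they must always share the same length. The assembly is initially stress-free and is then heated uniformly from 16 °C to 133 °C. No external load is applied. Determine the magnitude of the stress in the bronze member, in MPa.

σ ≈ 61.8 MPa (tensile)

Equilibrium of a rigid end plate with no external load gives equal and opposite internal forces ±P in the two members. Since α_{aluminium} > α_{bronze}, heating drives the aluminium into compression and the bronze into tension.
Setting the final lengths equal and cancelling L: (α₁ − α₂)ΔT = P/(A₁E₁) + P/(A₂E₂).
|α₁ − α₂|·ΔT = 6.1×10⁻⁶ × 117 = 0.0007137.
1/(A₁E₁) + 1/(A₂E₂) = 1/(2150×69×10³) + 1/(400×113×10³) = 2.886×10⁻⁸ N⁻¹.
P = 0.0007137 / 2.886×10⁻⁸ = 24730 N = 24.73 kN.
σ_{bronze} = P/A₂ = 24730/400 = 61.81 MPa, tensile.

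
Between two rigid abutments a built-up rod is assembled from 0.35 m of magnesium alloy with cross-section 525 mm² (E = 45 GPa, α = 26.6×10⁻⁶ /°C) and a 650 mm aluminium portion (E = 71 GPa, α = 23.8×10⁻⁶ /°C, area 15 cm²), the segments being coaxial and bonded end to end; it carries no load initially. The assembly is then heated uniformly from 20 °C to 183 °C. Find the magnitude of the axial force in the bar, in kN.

P ≈ 193 kN (compressive)

With the walls removed the bar would change length by δ_free = Σ αᵢΔT Lᵢ = 26.6×10⁻⁶×163×350 + 23.8×10⁻⁶×163×650 = 4.039 mm.
Since the ends are fixed, an axial force P builds up, equal in every segment, with P · Σ Lᵢ/(AᵢEᵢ) = δ_free.
Σ Lᵢ/(AᵢEᵢ) = 350/(525×45×10³) + 650/(1500×71×10³) = 2.092×10⁻⁵ mm/N.
Hence P = δ_free / Σ(L/AE) = 4.039/2.092×10⁻⁵ = 193.1 kN (compressive).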